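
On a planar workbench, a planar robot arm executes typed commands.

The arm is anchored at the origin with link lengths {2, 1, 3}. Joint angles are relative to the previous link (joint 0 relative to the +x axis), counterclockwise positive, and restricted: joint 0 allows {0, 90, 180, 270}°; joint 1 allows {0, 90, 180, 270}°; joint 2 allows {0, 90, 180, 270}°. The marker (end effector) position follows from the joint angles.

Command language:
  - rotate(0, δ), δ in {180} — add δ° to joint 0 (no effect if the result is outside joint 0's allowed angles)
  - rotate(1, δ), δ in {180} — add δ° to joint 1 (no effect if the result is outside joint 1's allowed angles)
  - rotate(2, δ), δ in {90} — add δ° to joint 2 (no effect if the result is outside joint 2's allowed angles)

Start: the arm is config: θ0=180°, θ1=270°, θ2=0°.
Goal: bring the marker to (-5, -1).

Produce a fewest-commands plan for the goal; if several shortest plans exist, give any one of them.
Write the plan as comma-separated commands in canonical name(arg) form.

t0: config: θ0=180°, θ1=270°, θ2=0°
step 1 (rotate(1, 180)): config: θ0=180°, θ1=90°, θ2=0°
step 2 (rotate(2, 90)): config: θ0=180°, θ1=90°, θ2=90°
step 3 (rotate(2, 90)): config: θ0=180°, θ1=90°, θ2=180°
step 4 (rotate(2, 90)): config: θ0=180°, θ1=90°, θ2=270°
minimal: 4 command(s), checked below 4.

rotate(1, 180), rotate(2, 90), rotate(2, 90), rotate(2, 90)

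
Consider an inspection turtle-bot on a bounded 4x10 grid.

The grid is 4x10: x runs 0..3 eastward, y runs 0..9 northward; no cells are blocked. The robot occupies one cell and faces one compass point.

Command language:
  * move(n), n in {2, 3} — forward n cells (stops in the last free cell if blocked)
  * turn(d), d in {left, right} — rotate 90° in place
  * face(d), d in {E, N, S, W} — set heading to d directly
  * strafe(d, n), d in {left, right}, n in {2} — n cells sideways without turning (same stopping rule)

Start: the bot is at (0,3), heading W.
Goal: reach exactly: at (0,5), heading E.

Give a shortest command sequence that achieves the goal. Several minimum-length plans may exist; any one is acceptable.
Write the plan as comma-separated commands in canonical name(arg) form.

from: at (0,3), heading W
step 1 (face(E)): at (0,3), heading E
step 2 (strafe(left, 2)): at (0,5), heading E
minimal: 2 command(s), checked below 2.

face(E), strafe(left, 2)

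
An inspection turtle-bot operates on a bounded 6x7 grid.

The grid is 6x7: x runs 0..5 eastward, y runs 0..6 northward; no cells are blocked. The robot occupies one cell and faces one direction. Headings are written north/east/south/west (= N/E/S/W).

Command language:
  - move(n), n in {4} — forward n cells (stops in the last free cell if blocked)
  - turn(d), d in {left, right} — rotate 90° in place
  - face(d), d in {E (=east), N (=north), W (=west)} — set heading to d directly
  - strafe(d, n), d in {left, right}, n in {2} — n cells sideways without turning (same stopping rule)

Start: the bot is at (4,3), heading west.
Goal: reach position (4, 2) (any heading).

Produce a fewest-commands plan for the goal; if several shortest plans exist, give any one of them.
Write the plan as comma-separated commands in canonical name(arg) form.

strafe(left, 2), strafe(left, 2), strafe(right, 2)

begin: at (4,3), heading west
1. strafe(left, 2) → at (4,1), heading west
2. strafe(left, 2) → at (4,0), heading west
3. strafe(right, 2) → at (4,2), heading west
shorter routes all fall short; 3 is best.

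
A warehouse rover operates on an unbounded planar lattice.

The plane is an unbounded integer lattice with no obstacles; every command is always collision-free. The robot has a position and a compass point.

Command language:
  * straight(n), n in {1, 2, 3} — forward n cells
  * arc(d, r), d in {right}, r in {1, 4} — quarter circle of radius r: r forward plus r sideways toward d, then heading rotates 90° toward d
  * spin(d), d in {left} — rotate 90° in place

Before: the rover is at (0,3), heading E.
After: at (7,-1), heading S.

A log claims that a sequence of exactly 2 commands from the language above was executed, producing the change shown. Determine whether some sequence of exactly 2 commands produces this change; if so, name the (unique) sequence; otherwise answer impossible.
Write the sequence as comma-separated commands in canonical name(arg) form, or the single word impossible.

straight(3), arc(right, 4)

key: position moved to (7,-1) AND the heading swung to S — translation plus rotation needed
begin: at (0,3), heading E
1. straight(3) → at (3,3), heading E
2. arc(right, 4) → at (7,-1), heading S
no rival 2-sequence matches.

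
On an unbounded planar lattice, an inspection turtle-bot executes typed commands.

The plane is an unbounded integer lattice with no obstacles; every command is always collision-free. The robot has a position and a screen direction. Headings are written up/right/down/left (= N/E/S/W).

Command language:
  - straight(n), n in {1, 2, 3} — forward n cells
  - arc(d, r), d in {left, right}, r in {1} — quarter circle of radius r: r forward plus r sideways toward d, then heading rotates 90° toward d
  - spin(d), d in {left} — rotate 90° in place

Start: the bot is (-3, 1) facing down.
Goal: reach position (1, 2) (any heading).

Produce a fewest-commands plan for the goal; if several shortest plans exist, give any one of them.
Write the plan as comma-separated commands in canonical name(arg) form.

spin(left), straight(3), arc(left, 1)

start: (-3, 1) facing down
1. spin(left) → (-3, 1) facing right
2. straight(3) → (0, 1) facing right
3. arc(left, 1) → (1, 2) facing up
nothing shorter than 3 reaches the goal.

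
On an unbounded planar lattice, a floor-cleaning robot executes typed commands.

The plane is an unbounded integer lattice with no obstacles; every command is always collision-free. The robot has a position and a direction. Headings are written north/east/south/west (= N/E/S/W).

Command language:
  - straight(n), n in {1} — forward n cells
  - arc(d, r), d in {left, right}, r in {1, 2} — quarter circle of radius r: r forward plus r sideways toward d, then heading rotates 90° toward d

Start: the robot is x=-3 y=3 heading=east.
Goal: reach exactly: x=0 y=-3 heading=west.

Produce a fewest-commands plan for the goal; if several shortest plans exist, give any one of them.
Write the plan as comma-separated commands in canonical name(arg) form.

straight(1), arc(right, 1), arc(left, 2), arc(right, 1), arc(right, 2)

begin: x=-3 y=3 heading=east
[1] after straight(1): x=-2 y=3 heading=east
[2] after arc(right, 1): x=-1 y=2 heading=south
[3] after arc(left, 2): x=1 y=0 heading=east
[4] after arc(right, 1): x=2 y=-1 heading=south
[5] after arc(right, 2): x=0 y=-3 heading=west
nothing shorter than 5 reaches the goal.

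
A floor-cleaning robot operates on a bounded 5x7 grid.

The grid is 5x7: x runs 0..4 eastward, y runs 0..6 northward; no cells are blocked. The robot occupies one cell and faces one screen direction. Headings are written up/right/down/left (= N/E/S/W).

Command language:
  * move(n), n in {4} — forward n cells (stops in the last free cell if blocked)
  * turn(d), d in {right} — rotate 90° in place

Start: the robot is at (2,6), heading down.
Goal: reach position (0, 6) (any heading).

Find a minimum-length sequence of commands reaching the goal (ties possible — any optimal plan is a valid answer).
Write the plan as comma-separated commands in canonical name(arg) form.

turn(right), move(4)

t0: at (2,6), heading down
1. turn(right) → at (2,6), heading left
2. move(4) → at (0,6), heading left
nothing shorter than 2 reaches the goal.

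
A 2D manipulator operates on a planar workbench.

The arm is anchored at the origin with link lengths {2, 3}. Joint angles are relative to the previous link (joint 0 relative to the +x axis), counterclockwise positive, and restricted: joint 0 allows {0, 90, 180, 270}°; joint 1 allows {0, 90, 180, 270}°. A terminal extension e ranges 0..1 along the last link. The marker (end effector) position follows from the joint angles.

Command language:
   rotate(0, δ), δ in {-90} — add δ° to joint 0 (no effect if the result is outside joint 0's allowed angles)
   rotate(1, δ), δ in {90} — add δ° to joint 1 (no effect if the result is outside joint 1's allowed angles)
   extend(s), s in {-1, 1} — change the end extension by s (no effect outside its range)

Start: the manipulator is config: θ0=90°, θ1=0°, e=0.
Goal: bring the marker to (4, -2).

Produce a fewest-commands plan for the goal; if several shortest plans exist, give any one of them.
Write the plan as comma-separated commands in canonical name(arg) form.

t0: config: θ0=90°, θ1=0°, e=0
t=1 extend(1) ⇒ config: θ0=90°, θ1=0°, e=1
t=2 rotate(1, 90) ⇒ config: θ0=90°, θ1=90°, e=1
t=3 rotate(0, -90) ⇒ config: θ0=0°, θ1=90°, e=1
t=4 rotate(0, -90) ⇒ config: θ0=270°, θ1=90°, e=1
no 3-step plan works, so 4 is optimal.

extend(1), rotate(1, 90), rotate(0, -90), rotate(0, -90)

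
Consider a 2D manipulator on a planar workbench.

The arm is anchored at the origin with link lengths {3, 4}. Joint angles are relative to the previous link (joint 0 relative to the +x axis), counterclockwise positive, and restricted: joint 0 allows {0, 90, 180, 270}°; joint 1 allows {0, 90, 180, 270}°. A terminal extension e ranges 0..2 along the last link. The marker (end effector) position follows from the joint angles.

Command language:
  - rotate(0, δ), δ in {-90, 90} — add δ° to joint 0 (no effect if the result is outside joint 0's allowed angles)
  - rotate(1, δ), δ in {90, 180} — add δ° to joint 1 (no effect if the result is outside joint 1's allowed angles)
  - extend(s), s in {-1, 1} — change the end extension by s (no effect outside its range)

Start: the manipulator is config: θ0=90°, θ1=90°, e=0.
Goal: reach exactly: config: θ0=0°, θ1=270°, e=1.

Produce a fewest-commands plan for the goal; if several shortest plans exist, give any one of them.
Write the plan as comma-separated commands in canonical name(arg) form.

start: config: θ0=90°, θ1=90°, e=0
step 1 (extend(1)): config: θ0=90°, θ1=90°, e=1
step 2 (rotate(0, -90)): config: θ0=0°, θ1=90°, e=1
step 3 (rotate(1, 180)): config: θ0=0°, θ1=270°, e=1
minimal: 3 command(s), checked below 3.

extend(1), rotate(0, -90), rotate(1, 180)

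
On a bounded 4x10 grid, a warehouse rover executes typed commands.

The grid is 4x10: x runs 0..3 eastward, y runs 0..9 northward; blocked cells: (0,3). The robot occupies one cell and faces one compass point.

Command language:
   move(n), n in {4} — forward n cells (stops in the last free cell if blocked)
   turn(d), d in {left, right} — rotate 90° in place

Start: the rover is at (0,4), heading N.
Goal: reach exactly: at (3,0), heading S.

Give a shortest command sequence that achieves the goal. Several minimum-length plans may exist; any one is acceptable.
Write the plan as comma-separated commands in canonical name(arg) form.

start: at (0,4), heading N
step 1 (turn(right)): at (0,4), heading E
step 2 (move(4)): at (3,4), heading E
step 3 (turn(right)): at (3,4), heading S
step 4 (move(4)): at (3,0), heading S
shorter routes all fall short; 4 is best.

turn(right), move(4), turn(right), move(4)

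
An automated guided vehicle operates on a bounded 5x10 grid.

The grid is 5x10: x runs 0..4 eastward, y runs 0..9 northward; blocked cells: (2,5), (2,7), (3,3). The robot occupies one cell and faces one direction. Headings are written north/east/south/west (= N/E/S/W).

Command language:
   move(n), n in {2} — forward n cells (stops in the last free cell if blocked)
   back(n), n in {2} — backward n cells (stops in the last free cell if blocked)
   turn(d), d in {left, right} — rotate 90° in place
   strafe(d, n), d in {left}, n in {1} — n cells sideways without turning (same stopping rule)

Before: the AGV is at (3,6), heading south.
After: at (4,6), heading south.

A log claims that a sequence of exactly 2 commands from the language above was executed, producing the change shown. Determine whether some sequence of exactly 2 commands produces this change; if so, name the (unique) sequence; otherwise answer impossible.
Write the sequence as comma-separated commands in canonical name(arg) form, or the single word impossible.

strafe(left, 1), strafe(left, 1)

key: the second strafe(left, 1) runs into the grid edge before its full distance
t0: at (3,6), heading south
t=1 strafe(left, 1) ⇒ at (4,6), heading south
t=2 strafe(left, 1) ⇒ at (4,6), heading south
uniquely the one of 25 2-step routes that fits.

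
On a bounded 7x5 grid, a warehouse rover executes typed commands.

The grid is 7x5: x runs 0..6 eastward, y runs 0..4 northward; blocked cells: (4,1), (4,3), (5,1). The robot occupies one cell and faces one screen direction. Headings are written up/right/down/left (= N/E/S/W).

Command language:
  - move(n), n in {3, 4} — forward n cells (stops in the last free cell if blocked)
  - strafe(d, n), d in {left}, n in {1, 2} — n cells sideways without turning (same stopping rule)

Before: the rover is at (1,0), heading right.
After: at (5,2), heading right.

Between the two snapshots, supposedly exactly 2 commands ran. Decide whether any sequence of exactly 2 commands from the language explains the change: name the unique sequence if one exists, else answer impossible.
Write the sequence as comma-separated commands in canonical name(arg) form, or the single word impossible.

strafe(left, 2), move(4)

key: still facing E at the end — nothing in the sequence rotates
initial: at (1,0), heading right
t=1 strafe(left, 2) ⇒ at (1,2), heading right
t=2 move(4) ⇒ at (5,2), heading right
no rival 2-sequence matches.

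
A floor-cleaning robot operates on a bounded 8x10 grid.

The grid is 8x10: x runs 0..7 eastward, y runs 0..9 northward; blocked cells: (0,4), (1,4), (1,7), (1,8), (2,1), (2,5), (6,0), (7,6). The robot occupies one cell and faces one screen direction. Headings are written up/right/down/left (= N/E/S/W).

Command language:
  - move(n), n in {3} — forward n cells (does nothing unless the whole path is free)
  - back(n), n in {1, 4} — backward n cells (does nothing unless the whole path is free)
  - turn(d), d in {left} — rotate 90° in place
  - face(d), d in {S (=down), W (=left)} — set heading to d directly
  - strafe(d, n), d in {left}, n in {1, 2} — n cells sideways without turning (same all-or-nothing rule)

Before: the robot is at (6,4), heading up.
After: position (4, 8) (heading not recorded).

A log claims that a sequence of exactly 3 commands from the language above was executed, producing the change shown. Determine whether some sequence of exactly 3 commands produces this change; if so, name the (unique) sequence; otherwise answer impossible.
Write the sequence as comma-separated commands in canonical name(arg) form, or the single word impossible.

strafe(left, 2), face(S), back(4)

key: running back(4) before strafe(left, 2) would end elsewhere — order is forced
from: at (6,4), heading up
[1] after strafe(left, 2): at (4,4), heading up
[2] after face(S): at (4,4), heading down
[3] after back(4): at (4,8), heading down
all 512 alternatives checked — unique.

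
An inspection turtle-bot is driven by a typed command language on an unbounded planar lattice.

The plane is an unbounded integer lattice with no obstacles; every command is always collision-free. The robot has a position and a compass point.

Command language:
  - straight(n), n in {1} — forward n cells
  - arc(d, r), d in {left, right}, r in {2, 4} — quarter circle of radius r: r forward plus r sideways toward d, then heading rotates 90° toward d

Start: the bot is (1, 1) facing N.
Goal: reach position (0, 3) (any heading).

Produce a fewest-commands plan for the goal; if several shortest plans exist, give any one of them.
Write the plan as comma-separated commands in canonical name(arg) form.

t0: (1, 1) facing N
step 1 (arc(left, 4)): (-3, 5) facing W
step 2 (arc(left, 4)): (-7, 1) facing S
step 3 (arc(left, 2)): (-5, -1) facing E
step 4 (straight(1)): (-4, -1) facing E
step 5 (arc(left, 4)): (0, 3) facing N
minimal: 5 command(s), checked below 5.

arc(left, 4), arc(left, 4), arc(left, 2), straight(1), arc(left, 4)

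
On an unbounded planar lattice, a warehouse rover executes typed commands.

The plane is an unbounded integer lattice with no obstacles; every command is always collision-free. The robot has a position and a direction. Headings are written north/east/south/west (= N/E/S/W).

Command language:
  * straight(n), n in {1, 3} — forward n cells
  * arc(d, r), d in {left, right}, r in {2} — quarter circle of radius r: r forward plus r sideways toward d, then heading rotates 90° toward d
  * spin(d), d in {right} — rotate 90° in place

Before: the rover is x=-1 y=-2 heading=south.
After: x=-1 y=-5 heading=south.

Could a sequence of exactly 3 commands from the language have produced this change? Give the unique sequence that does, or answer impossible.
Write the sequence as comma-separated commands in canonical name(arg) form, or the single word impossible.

key: still facing S at the end — nothing in the sequence rotates
from: x=-1 y=-2 heading=south
step 1 (straight(1)): x=-1 y=-3 heading=south
step 2 (straight(1)): x=-1 y=-4 heading=south
step 3 (straight(1)): x=-1 y=-5 heading=south
no other 3-command option fits: unique.

straight(1), straight(1), straight(1)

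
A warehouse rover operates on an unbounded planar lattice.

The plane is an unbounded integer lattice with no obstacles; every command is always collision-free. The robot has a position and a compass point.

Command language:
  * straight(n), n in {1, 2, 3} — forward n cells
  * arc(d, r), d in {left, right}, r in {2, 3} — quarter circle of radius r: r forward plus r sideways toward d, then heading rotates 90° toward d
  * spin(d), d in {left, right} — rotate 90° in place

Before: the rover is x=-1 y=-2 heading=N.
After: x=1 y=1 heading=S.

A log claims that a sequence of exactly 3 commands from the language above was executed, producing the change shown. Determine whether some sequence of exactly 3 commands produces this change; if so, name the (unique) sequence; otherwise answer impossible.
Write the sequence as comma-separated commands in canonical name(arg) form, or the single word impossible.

key: running spin(right) before straight(1) would end elsewhere — order is forced
t0: x=-1 y=-2 heading=N
[1] after straight(1): x=-1 y=-1 heading=N
[2] after arc(right, 2): x=1 y=1 heading=E
[3] after spin(right): x=1 y=1 heading=S
uniquely the one of 729 3-step routes that fits.

straight(1), arc(right, 2), spin(right)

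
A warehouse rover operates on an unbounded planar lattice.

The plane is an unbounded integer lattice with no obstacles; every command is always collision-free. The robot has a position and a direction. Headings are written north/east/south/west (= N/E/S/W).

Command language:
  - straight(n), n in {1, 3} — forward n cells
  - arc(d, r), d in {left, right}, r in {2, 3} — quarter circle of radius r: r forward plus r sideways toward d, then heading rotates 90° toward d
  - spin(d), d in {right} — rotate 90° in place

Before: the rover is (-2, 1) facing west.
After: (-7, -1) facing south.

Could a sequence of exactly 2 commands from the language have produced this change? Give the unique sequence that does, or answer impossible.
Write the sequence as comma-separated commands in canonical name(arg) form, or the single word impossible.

straight(3), arc(left, 2)

key: running arc(left, 2) before straight(3) would end elsewhere — order is forced
from: (-2, 1) facing west
1. straight(3) → (-5, 1) facing west
2. arc(left, 2) → (-7, -1) facing south
no other 2-command option fits: unique.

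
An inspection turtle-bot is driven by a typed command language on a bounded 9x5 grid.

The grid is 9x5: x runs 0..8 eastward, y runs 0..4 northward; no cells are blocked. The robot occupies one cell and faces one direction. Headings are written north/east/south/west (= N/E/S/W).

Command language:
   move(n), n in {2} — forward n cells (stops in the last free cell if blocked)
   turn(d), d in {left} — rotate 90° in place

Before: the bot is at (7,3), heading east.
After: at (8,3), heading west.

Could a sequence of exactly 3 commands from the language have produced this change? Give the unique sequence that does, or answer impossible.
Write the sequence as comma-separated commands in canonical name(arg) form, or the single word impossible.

move(2), turn(left), turn(left)

key: move(2) runs into the grid edge before its full distance
initial: at (7,3), heading east
1. move(2) → at (8,3), heading east
2. turn(left) → at (8,3), heading north
3. turn(left) → at (8,3), heading west
all 8 alternatives checked — unique.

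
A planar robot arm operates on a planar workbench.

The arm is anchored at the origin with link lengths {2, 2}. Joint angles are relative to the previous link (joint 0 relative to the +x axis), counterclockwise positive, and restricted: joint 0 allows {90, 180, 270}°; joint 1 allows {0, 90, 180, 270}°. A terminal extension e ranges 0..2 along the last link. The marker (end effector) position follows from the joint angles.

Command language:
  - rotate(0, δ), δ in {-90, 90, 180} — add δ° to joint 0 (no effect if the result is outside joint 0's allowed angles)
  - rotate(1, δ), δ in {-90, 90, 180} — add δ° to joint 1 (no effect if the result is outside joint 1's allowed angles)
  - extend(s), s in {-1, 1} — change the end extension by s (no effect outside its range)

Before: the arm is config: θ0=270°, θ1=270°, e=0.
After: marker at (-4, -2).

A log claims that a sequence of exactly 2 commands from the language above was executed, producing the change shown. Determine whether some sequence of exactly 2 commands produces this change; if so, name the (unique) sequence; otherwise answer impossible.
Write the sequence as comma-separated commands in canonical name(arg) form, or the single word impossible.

extend(1), extend(1)

t0: config: θ0=270°, θ1=270°, e=0
step 1 (extend(1)): config: θ0=270°, θ1=270°, e=1
step 2 (extend(1)): config: θ0=270°, θ1=270°, e=2
no other 2-command option fits: unique.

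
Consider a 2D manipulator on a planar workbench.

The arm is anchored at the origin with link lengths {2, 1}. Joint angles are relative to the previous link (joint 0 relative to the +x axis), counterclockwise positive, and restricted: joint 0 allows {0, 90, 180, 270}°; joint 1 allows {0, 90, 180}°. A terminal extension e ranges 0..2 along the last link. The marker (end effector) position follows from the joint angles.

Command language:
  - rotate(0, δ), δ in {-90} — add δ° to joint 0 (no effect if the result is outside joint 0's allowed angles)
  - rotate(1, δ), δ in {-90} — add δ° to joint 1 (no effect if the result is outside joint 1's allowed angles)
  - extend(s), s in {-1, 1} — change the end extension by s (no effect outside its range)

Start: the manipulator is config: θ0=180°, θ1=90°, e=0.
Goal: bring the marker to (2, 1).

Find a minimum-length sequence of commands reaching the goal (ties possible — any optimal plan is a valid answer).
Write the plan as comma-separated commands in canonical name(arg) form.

rotate(0, -90), rotate(0, -90)

begin: config: θ0=180°, θ1=90°, e=0
[1] after rotate(0, -90): config: θ0=90°, θ1=90°, e=0
[2] after rotate(0, -90): config: θ0=0°, θ1=90°, e=0
shorter routes all fall short; 2 is best.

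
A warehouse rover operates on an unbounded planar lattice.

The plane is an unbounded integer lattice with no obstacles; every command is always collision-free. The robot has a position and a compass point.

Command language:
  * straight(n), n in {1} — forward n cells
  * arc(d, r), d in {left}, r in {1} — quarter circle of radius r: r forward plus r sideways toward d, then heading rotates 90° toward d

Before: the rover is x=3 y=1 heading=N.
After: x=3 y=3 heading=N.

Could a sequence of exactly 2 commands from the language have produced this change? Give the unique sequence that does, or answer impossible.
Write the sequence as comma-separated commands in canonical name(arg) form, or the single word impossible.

straight(1), straight(1)

key: still facing N at the end — nothing in the sequence rotates
begin: x=3 y=1 heading=N
1. straight(1) → x=3 y=2 heading=N
2. straight(1) → x=3 y=3 heading=N
all 4 alternatives checked — unique.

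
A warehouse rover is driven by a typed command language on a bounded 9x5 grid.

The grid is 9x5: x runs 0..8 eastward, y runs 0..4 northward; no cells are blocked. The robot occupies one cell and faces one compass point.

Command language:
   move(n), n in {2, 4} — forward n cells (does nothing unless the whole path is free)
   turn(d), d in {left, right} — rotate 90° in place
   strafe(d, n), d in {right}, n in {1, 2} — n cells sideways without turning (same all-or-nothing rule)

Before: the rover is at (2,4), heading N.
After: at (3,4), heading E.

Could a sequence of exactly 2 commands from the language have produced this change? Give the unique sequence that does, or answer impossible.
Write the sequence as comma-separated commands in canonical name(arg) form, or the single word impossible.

strafe(right, 1), turn(right)

key: order matters: swapping strafe(right, 1) and turn(right) lands elsewhere
begin: at (2,4), heading N
step 1 (strafe(right, 1)): at (3,4), heading N
step 2 (turn(right)): at (3,4), heading E
all 36 alternatives checked — unique.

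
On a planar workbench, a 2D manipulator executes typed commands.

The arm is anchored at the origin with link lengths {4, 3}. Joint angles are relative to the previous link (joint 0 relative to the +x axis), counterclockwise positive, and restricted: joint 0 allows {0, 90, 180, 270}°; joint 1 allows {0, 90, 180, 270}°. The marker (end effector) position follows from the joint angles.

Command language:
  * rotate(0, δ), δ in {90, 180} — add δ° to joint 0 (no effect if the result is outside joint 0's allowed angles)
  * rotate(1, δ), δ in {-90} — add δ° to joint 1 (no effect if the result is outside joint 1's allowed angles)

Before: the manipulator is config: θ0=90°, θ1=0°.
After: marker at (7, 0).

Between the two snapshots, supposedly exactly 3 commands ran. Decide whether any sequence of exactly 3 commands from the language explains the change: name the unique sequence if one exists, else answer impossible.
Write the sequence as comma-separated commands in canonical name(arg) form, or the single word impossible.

begin: config: θ0=90°, θ1=0°
[1] after rotate(0, 90): config: θ0=180°, θ1=0°
[2] after rotate(0, 90): config: θ0=270°, θ1=0°
[3] after rotate(0, 90): config: θ0=0°, θ1=0°
no rival 3-sequence matches.

rotate(0, 90), rotate(0, 90), rotate(0, 90)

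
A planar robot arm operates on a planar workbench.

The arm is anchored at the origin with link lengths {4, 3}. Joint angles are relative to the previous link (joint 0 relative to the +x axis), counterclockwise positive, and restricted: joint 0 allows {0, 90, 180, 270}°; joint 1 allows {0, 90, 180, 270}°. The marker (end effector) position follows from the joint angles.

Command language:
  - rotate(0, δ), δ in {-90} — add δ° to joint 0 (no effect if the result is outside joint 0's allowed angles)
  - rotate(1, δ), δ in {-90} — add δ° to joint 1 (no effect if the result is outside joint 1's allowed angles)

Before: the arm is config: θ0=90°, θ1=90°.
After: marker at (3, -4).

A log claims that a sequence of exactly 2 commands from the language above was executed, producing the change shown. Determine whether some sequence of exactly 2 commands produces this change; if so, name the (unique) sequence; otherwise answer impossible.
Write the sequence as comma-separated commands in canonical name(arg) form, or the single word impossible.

begin: config: θ0=90°, θ1=90°
t=1 rotate(0, -90) ⇒ config: θ0=0°, θ1=90°
t=2 rotate(0, -90) ⇒ config: θ0=270°, θ1=90°
no rival 2-sequence matches.

rotate(0, -90), rotate(0, -90)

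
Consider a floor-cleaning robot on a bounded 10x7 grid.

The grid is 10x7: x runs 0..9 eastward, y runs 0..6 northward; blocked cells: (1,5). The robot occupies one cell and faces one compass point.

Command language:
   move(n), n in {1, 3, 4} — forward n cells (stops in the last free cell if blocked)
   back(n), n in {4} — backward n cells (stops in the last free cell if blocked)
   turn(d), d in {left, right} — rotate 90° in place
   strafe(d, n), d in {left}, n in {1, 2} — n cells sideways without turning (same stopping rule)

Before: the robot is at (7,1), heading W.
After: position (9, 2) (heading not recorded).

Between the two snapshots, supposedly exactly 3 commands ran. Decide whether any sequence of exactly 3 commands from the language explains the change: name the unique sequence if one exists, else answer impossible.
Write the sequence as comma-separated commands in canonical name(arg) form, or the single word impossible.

back(4), turn(right), move(1)

key: back(4) runs into the grid edge before its full distance
from: at (7,1), heading W
[1] after back(4): at (9,1), heading W
[2] after turn(right): at (9,1), heading N
[3] after move(1): at (9,2), heading N
uniquely the one of 512 3-step routes that fits.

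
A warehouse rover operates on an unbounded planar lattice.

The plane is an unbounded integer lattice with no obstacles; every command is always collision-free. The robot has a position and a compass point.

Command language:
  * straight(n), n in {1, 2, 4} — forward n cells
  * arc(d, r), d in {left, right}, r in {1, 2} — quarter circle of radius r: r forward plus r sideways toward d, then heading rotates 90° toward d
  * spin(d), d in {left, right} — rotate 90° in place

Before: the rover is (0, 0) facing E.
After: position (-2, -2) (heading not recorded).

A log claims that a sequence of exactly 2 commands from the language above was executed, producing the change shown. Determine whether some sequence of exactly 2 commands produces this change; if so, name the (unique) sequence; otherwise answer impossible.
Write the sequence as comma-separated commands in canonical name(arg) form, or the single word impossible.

key: order matters: swapping spin(right) and arc(right, 2) lands elsewhere
t0: (0, 0) facing E
step 1 (spin(right)): (0, 0) facing S
step 2 (arc(right, 2)): (-2, -2) facing W
no other 2-command option fits: unique.

spin(right), arc(right, 2)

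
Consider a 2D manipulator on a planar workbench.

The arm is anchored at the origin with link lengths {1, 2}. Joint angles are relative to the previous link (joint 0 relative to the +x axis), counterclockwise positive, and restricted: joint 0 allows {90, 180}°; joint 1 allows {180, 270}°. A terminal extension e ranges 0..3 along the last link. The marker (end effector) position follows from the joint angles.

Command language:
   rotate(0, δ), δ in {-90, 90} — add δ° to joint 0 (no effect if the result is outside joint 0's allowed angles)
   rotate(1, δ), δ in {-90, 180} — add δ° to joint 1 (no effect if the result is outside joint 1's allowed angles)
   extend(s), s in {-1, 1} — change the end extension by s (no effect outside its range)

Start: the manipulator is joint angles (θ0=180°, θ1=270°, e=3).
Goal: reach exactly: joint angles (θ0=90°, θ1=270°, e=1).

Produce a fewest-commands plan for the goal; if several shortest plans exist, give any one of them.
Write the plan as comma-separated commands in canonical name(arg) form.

extend(-1), extend(-1), rotate(0, -90)

begin: joint angles (θ0=180°, θ1=270°, e=3)
step 1 (extend(-1)): joint angles (θ0=180°, θ1=270°, e=2)
step 2 (extend(-1)): joint angles (θ0=180°, θ1=270°, e=1)
step 3 (rotate(0, -90)): joint angles (θ0=90°, θ1=270°, e=1)
minimal: 3 command(s), checked below 3.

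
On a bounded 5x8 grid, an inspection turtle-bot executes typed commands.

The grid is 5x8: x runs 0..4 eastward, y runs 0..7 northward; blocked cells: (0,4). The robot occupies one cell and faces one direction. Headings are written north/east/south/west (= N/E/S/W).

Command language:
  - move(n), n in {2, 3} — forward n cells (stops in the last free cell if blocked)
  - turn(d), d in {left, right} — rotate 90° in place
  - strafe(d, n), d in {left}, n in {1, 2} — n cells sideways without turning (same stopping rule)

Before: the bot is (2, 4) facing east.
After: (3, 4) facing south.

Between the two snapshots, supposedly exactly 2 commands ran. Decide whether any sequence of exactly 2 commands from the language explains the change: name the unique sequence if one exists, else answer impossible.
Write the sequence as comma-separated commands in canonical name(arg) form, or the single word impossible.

key: running strafe(left, 1) before turn(right) would end elsewhere — order is forced
from: (2, 4) facing east
[1] after turn(right): (2, 4) facing south
[2] after strafe(left, 1): (3, 4) facing south
all 36 alternatives checked — unique.

turn(right), strafe(left, 1)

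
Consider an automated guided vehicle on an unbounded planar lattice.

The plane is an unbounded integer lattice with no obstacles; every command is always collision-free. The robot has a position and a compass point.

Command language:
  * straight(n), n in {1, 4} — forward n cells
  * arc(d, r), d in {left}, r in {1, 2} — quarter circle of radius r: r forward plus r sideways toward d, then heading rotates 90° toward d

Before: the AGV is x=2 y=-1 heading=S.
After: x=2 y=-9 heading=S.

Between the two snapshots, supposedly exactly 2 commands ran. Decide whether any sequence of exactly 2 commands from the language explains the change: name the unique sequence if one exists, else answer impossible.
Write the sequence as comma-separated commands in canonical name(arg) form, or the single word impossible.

straight(4), straight(4)

key: still facing S at the end — nothing in the sequence rotates
initial: x=2 y=-1 heading=S
[1] after straight(4): x=2 y=-5 heading=S
[2] after straight(4): x=2 y=-9 heading=S
no rival 2-sequence matches.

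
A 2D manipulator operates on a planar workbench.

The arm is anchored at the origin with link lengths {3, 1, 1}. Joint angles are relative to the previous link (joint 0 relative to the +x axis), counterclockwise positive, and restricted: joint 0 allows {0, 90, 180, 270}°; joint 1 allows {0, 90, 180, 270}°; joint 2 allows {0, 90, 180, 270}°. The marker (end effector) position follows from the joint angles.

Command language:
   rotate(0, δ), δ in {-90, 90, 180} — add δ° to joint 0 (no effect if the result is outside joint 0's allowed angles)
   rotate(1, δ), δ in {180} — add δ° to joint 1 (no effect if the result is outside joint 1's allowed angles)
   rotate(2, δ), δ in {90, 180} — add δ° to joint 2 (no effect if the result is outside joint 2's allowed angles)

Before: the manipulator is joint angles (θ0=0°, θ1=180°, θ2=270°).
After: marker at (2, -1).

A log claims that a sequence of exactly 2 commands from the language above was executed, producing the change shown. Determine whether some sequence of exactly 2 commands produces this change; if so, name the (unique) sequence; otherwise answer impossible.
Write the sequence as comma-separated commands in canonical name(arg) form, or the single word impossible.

initial: joint angles (θ0=0°, θ1=180°, θ2=270°)
t=1 rotate(2, 90) ⇒ joint angles (θ0=0°, θ1=180°, θ2=0°)
t=2 rotate(2, 90) ⇒ joint angles (θ0=0°, θ1=180°, θ2=90°)
no rival 2-sequence matches.

rotate(2, 90), rotate(2, 90)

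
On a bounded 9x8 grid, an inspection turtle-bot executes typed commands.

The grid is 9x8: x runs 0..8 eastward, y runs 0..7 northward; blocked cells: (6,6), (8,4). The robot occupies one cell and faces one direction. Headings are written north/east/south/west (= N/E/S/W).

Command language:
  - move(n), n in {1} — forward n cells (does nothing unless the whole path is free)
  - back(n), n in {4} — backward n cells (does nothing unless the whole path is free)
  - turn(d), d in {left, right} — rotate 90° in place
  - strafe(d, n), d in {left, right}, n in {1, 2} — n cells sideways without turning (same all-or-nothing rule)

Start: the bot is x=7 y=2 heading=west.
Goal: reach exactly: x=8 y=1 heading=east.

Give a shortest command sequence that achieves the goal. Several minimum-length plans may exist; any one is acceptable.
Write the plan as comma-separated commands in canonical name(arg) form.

t0: x=7 y=2 heading=west
t=1 strafe(left, 1) ⇒ x=7 y=1 heading=west
t=2 turn(right) ⇒ x=7 y=1 heading=north
t=3 turn(right) ⇒ x=7 y=1 heading=east
t=4 move(1) ⇒ x=8 y=1 heading=east
minimal: 4 command(s), checked below 4.

strafe(left, 1), turn(right), turn(right), move(1)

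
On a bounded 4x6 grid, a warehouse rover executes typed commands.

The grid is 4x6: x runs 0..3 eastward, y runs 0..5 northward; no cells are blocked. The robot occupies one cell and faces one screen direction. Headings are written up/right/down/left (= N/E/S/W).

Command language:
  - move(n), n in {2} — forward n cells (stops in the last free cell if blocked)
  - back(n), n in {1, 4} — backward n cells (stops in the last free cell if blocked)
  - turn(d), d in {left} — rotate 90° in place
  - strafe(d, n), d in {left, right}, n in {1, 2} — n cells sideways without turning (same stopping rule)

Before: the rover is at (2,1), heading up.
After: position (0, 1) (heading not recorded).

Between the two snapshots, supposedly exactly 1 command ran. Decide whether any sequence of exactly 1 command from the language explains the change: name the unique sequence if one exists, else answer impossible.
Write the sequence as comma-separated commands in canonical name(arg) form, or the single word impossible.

begin: at (2,1), heading up
1. strafe(left, 2) → at (0,1), heading up
no other 1-command option fits: unique.

strafe(left, 2)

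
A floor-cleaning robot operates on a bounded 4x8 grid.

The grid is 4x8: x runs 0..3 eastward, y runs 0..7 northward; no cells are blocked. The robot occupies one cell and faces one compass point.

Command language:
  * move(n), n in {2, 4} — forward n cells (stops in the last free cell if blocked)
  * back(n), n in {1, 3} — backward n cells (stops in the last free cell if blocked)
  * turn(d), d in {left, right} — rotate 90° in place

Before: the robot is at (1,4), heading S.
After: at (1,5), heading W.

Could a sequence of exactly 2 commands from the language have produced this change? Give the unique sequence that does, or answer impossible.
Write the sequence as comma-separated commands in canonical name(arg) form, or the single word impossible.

key: order matters: swapping back(1) and turn(right) lands elsewhere
initial: at (1,4), heading S
[1] after back(1): at (1,5), heading S
[2] after turn(right): at (1,5), heading W
no rival 2-sequence matches.

back(1), turn(right)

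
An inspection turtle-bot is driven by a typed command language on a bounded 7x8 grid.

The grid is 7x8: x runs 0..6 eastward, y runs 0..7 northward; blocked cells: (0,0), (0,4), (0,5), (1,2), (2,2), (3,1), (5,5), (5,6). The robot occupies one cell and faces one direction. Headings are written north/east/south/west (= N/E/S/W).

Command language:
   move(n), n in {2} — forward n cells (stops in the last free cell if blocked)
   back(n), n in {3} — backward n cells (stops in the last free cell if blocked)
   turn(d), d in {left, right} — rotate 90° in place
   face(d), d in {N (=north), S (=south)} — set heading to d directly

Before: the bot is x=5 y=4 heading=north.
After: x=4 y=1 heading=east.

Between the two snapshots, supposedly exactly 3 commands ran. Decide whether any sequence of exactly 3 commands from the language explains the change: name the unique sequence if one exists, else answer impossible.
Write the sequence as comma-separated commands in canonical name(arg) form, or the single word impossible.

back(3), turn(right), back(3)

key: position moved to (4,1) AND the heading swung to E — translation plus rotation needed
start: x=5 y=4 heading=north
[1] after back(3): x=5 y=1 heading=north
[2] after turn(right): x=5 y=1 heading=east
[3] after back(3): x=4 y=1 heading=east
all 216 alternatives checked — unique.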